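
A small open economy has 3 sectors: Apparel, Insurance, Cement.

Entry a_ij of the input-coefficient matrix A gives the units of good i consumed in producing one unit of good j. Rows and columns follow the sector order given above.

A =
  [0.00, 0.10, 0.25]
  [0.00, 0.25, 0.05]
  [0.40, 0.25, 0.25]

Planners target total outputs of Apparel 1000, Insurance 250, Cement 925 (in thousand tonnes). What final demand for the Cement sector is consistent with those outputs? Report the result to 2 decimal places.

d_C = 231.25

I − A =
  [   1.00    -0.10    -0.25]
  [   0.00     0.75    -0.05]
  [  -0.40    -0.25     0.75]
d = (I − A) x:
  d_A = (+1.00)·1000 + (-0.10)·250 + (-0.25)·925 = 743.75
  d_I = (+0.00)·1000 + (+0.75)·250 + (-0.05)·925 = 141.25
  d_C = (-0.40)·1000 + (-0.25)·250 + (+0.75)·925 = 231.25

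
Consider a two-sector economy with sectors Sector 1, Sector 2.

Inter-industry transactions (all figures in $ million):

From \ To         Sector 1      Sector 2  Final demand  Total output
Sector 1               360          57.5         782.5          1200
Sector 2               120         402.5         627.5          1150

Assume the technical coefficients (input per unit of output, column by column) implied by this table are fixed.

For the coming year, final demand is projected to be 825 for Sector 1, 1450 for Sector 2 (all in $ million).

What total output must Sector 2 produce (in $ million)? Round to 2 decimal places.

x_2 = 2438.89

Technical coefficients a_ij = z_ij / X_j:
  a_11 = 360/1200 = 0.30, a_21 = 120/1200 = 0.10
  a_12 = 57.5/1150 = 0.05, a_22 = 402.5/1150 = 0.35
I − A =
  [   0.70    -0.05]
  [  -0.10     0.65]
det(I−A) = (0.70)(0.65) − (-0.05)(-0.10) = 0.4500
adj(I−A) = [[0.65, 0.05], [0.10, 0.70]]
(I − A)⁻¹ = adj(I−A) / det(I−A) ≈
  [   1.4444     0.1111]
  [   0.2222     1.5556]
x = (I − A)⁻¹ d = adj(I−A)·d / det(I−A), with det(I−A) = 0.4500:
  x_1 = (0.65·825 + 0.05·1450) / 0.4500 = 608.75 / 0.4500 ≈ 1352.78
  x_2 = (0.10·825 + 0.70·1450) / 0.4500 = 1097.50 / 0.4500 ≈ 2438.89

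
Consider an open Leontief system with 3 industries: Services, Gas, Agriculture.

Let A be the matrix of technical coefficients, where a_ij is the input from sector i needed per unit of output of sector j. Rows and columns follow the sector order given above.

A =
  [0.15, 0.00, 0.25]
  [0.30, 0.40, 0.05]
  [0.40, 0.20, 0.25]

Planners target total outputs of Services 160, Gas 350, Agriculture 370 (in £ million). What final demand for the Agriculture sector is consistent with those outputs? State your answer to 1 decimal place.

I − A =
  [   0.85     0.00    -0.25]
  [  -0.30     0.60    -0.05]
  [  -0.40    -0.20     0.75]
d = (I − A) x:
  d_S = (+0.85)·160 + (+0.00)·350 + (-0.25)·370 = 43.5
  d_G = (-0.30)·160 + (+0.60)·350 + (-0.05)·370 = 143.5
  d_A = (-0.40)·160 + (-0.20)·350 + (+0.75)·370 = 143.5

d_A = 143.5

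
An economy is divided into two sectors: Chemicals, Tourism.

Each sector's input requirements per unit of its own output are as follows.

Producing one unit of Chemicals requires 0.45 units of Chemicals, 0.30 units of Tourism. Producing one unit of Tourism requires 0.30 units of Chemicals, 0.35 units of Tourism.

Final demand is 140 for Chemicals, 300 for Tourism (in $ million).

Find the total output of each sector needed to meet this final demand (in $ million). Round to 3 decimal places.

I − A =
  [   0.55    -0.30]
  [  -0.30     0.65]
det(I−A) = (0.55)(0.65) − (-0.30)(-0.30) = 0.2675
adj(I−A) = [[0.65, 0.30], [0.30, 0.55]]
(I − A)⁻¹ = adj(I−A) / det(I−A) ≈
  [   2.4299     1.1215]
  [   1.1215     2.0561]
x = (I − A)⁻¹ d = adj(I−A)·d / det(I−A), with det(I−A) = 0.2675:
  x_1 = (0.65·140 + 0.30·300) / 0.2675 = 181.00 / 0.2675 ≈ 676.636
  x_2 = (0.30·140 + 0.55·300) / 0.2675 = 207.00 / 0.2675 ≈ 773.832

x_1 = 676.636, x_2 = 773.832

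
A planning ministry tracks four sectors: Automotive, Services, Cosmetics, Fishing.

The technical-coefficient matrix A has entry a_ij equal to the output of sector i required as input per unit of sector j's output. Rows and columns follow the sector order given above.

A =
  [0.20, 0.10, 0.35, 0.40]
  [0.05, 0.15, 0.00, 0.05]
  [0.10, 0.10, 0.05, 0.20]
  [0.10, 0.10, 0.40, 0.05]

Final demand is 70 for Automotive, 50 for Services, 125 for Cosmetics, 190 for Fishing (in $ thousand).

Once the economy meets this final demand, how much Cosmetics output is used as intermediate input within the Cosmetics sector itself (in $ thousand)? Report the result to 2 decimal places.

z_33 = 13.02

I − A =
  [   0.80    -0.10    -0.35    -0.40]
  [  -0.05     0.85     0.00    -0.05]
  [  -0.10    -0.10     0.95    -0.20]
  [  -0.10    -0.10    -0.40     0.95]
Compute the cofactors C_ij = (−1)^(i+j)·(3×3 minor ij) of I−A; the adjugate is their transpose:
adj(I−A) = Cᵀ =
  [ 0.692375   0.176500   0.418875   0.389000]
  [ 0.047875   0.563750   0.042375   0.058750]
  [ 0.103500   0.103500   0.600750   0.175500]
  [ 0.121500   0.121500   0.301500   0.609750]
det(I−A) = Σ_j (I−A)_1j·C_1j = (0.80)(0.692375) + (-0.10)(0.047875) + (-0.35)(0.103500) + (-0.40)(0.121500) = 0.4642875
(I − A)⁻¹ = adj(I−A) / det(I−A) ≈
  [   1.4913     0.3802     0.9022     0.8378]
  [   0.1031     1.2142     0.0913     0.1265]
  [   0.2229     0.2229     1.2939     0.3780]
  [   0.2617     0.2617     0.6494     1.3133]
First solve x = (I − A)⁻¹ d = adj(I−A)·d / det(I−A); in particular x_3 = (0.103500·70 + 0.103500·50 + 0.600750·125 + 0.175500·190) / 0.4642875 = 120.85875 / 0.4642875 ≈ 260.3102.
Intermediate flow from 3 to 3: z_33 = a_33 · x_3 = 0.05 × 120.85875 / 0.4642875 = 6.0429375 / 0.4642875 ≈ 13.02.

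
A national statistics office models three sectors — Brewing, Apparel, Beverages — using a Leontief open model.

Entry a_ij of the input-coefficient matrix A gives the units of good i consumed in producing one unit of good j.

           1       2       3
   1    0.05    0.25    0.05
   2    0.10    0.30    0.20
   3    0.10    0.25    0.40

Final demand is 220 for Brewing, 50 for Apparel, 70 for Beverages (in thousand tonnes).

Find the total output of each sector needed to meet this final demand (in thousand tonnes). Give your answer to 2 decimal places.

x_1 = 292.20, x_2 = 182.10, x_3 = 241.24

I − A =
  [   0.95    -0.25    -0.05]
  [  -0.10     0.70    -0.20]
  [  -0.10    -0.25     0.60]
Cofactors of I−A, C_ij = (−1)^(i+j)·(minor ij) (rows/columns in the sector order above):
  C_11 = (0.70)(0.60) − (-0.20)(-0.25) = 0.3700
  C_12 = −[(-0.10)(0.60) − (-0.20)(-0.10)] = 0.0800
  C_13 = (-0.10)(-0.25) − (0.70)(-0.10) = 0.0950
  C_21 = −[(-0.25)(0.60) − (-0.05)(-0.25)] = 0.1625
  C_22 = (0.95)(0.60) − (-0.05)(-0.10) = 0.5650
  C_23 = −[(0.95)(-0.25) − (-0.25)(-0.10)] = 0.2625
  C_31 = (-0.25)(-0.20) − (-0.05)(0.70) = 0.0850
  C_32 = −[(0.95)(-0.20) − (-0.05)(-0.10)] = 0.1950
  C_33 = (0.95)(0.70) − (-0.25)(-0.10) = 0.6400
det(I−A) = Σ_j (I−A)_1j·C_1j = (0.95)(0.3700) + (-0.25)(0.0800) + (-0.05)(0.0950) = 0.32675
adj(I−A) = Cᵀ =
  [ 0.3700   0.1625   0.0850]
  [ 0.0800   0.5650   0.1950]
  [ 0.0950   0.2625   0.6400]
(I − A)⁻¹ = adj(I−A) / det(I−A) ≈
  [   1.1324     0.4973     0.2601]
  [   0.2448     1.7292     0.5968]
  [   0.2907     0.8034     1.9587]
x = (I − A)⁻¹ d = adj(I−A)·d / det(I−A), with det(I−A) = 0.32675:
  x_1 = (0.3700·220 + 0.1625·50 + 0.0850·70) / 0.32675 = 95.475 / 0.32675 ≈ 292.20
  x_2 = (0.0800·220 + 0.5650·50 + 0.1950·70) / 0.32675 = 59.50 / 0.32675 ≈ 182.10
  x_3 = (0.0950·220 + 0.2625·50 + 0.6400·70) / 0.32675 = 78.825 / 0.32675 ≈ 241.24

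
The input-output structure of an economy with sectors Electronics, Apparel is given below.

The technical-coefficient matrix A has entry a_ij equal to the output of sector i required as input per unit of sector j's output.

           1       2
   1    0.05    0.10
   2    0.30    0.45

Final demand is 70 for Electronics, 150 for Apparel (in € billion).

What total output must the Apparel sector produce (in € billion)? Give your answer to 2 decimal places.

I − A =
  [   0.95    -0.10]
  [  -0.30     0.55]
det(I−A) = (0.95)(0.55) − (-0.10)(-0.30) = 0.4925
adj(I−A) = [[0.55, 0.10], [0.30, 0.95]]
(I − A)⁻¹ = adj(I−A) / det(I−A) ≈
  [   1.1168     0.2030]
  [   0.6091     1.9289]
x = (I − A)⁻¹ d = adj(I−A)·d / det(I−A), with det(I−A) = 0.4925:
  x_1 = (0.55·70 + 0.10·150) / 0.4925 = 53.50 / 0.4925 ≈ 108.63
  x_2 = (0.30·70 + 0.95·150) / 0.4925 = 163.50 / 0.4925 ≈ 331.98

x_2 = 331.98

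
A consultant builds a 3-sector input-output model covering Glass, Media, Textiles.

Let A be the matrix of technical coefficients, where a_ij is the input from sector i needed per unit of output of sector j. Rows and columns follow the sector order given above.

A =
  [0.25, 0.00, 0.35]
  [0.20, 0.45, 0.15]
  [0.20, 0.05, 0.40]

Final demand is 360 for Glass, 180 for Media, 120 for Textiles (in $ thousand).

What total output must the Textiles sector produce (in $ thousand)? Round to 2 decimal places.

I − A =
  [   0.75     0.00    -0.35]
  [  -0.20     0.55    -0.15]
  [  -0.20    -0.05     0.60]
Cofactors of I−A, C_ij = (−1)^(i+j)·(minor ij) (rows/columns in the sector order above):
  C_11 = (0.55)(0.60) − (-0.15)(-0.05) = 0.3225
  C_12 = −[(-0.20)(0.60) − (-0.15)(-0.20)] = 0.1500
  C_13 = (-0.20)(-0.05) − (0.55)(-0.20) = 0.1200
  C_21 = −[(0.00)(0.60) − (-0.35)(-0.05)] = 0.0175
  C_22 = (0.75)(0.60) − (-0.35)(-0.20) = 0.3800
  C_23 = −[(0.75)(-0.05) − (0.00)(-0.20)] = 0.0375
  C_31 = (0.00)(-0.15) − (-0.35)(0.55) = 0.1925
  C_32 = −[(0.75)(-0.15) − (-0.35)(-0.20)] = 0.1825
  C_33 = (0.75)(0.55) − (0.00)(-0.20) = 0.4125
det(I−A) = Σ_j (I−A)_1j·C_1j = (0.75)(0.3225) + (0.00)(0.1500) + (-0.35)(0.1200) = 0.199875
adj(I−A) = Cᵀ =
  [ 0.3225   0.0175   0.1925]
  [ 0.1500   0.3800   0.1825]
  [ 0.1200   0.0375   0.4125]
(I − A)⁻¹ = adj(I−A) / det(I−A) ≈
  [   1.6135     0.0876     0.9631]
  [   0.7505     1.9012     0.9131]
  [   0.6004     0.1876     2.0638]
x = (I − A)⁻¹ d = adj(I−A)·d / det(I−A), with det(I−A) = 0.199875:
  x_G = (0.3225·360 + 0.0175·180 + 0.1925·120) / 0.199875 = 142.35 / 0.199875 ≈ 712.20
  x_M = (0.1500·360 + 0.3800·180 + 0.1825·120) / 0.199875 = 144.30 / 0.199875 ≈ 721.95
  x_T = (0.1200·360 + 0.0375·180 + 0.4125·120) / 0.199875 = 99.45 / 0.199875 ≈ 497.56

x_T = 497.56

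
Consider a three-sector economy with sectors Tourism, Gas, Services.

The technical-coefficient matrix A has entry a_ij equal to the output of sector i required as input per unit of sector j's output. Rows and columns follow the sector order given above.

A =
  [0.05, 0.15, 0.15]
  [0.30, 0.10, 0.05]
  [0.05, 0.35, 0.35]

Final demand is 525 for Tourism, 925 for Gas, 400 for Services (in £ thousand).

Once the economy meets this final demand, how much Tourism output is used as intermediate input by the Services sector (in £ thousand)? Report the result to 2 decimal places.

z_TS = 220.92

I − A =
  [   0.95    -0.15    -0.15]
  [  -0.30     0.90    -0.05]
  [  -0.05    -0.35     0.65]
Cofactors of I−A, C_ij = (−1)^(i+j)·(minor ij) (rows/columns in the sector order above):
  C_11 = (0.90)(0.65) − (-0.05)(-0.35) = 0.5675
  C_12 = −[(-0.30)(0.65) − (-0.05)(-0.05)] = 0.1975
  C_13 = (-0.30)(-0.35) − (0.90)(-0.05) = 0.1500
  C_21 = −[(-0.15)(0.65) − (-0.15)(-0.35)] = 0.1500
  C_22 = (0.95)(0.65) − (-0.15)(-0.05) = 0.6100
  C_23 = −[(0.95)(-0.35) − (-0.15)(-0.05)] = 0.3400
  C_31 = (-0.15)(-0.05) − (-0.15)(0.90) = 0.1425
  C_32 = −[(0.95)(-0.05) − (-0.15)(-0.30)] = 0.0925
  C_33 = (0.95)(0.90) − (-0.15)(-0.30) = 0.8100
det(I−A) = Σ_j (I−A)_1j·C_1j = (0.95)(0.5675) + (-0.15)(0.1975) + (-0.15)(0.1500) = 0.4870
adj(I−A) = Cᵀ =
  [ 0.5675   0.1500   0.1425]
  [ 0.1975   0.6100   0.0925]
  [ 0.1500   0.3400   0.8100]
(I − A)⁻¹ = adj(I−A) / det(I−A) ≈
  [   1.1653     0.3080     0.2926]
  [   0.4055     1.2526     0.1899]
  [   0.3080     0.6982     1.6632]
First solve x = (I − A)⁻¹ d = adj(I−A)·d / det(I−A); in particular x_S = (0.1500·525 + 0.3400·925 + 0.8100·400) / 0.4870 = 717.25 / 0.4870 ≈ 1472.7926.
Intermediate flow from T to S: z_TS = a_TS · x_S = 0.15 × 717.25 / 0.4870 = 107.5875 / 0.4870 ≈ 220.92.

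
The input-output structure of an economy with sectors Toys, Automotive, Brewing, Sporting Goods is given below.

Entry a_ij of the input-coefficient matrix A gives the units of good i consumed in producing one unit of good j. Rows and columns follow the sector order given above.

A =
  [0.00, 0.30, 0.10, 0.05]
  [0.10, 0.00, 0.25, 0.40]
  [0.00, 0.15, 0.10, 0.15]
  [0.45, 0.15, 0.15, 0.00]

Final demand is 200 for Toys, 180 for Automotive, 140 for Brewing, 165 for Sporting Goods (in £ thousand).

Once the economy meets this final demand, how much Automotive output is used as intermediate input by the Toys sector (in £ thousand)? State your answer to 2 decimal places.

I − A =
  [   1.00    -0.30    -0.10    -0.05]
  [  -0.10     1.00    -0.25    -0.40]
  [   0.00    -0.15     0.90    -0.15]
  [  -0.45    -0.15    -0.15     1.00]
Compute the cofactors C_ij = (−1)^(i+j)·(3×3 minor ij) of I−A; the adjugate is their transpose:
adj(I−A) = Cᵀ =
  [ 0.771375   0.288375   0.196375   0.183375]
  [ 0.266625   0.850500   0.333125   0.403500]
  [ 0.111750   0.189375   0.832750   0.206250]
  [ 0.403875   0.285750   0.263250   0.834000]
det(I−A) = Σ_j (I−A)_1j·C_1j = (1.00)(0.771375) + (-0.30)(0.266625) + (-0.10)(0.111750) + (-0.05)(0.403875) = 0.66001875
(I − A)⁻¹ = adj(I−A) / det(I−A) ≈
  [   1.1687     0.4369     0.2975     0.2778]
  [   0.4040     1.2886     0.5047     0.6113]
  [   0.1693     0.2869     1.2617     0.3125]
  [   0.6119     0.4329     0.3989     1.2636]
First solve x = (I − A)⁻¹ d = adj(I−A)·d / det(I−A); in particular x_T = (0.771375·200 + 0.288375·180 + 0.196375·140 + 0.183375·165) / 0.66001875 = 263.931875 / 0.66001875 ≈ 399.8854.
Intermediate flow from A to T: z_AT = a_AT · x_T = 0.10 × 263.931875 / 0.66001875 = 26.3931875 / 0.66001875 ≈ 39.99.

z_AT = 39.99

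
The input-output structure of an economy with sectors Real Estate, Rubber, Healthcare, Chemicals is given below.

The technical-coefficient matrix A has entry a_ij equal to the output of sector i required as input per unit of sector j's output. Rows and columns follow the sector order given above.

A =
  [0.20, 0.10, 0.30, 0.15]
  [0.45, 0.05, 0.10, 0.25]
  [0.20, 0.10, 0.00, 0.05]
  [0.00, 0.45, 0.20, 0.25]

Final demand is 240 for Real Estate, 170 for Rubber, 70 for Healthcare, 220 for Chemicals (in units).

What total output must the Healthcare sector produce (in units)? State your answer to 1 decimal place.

x_3 = 319.6

I − A =
  [   0.80    -0.10    -0.30    -0.15]
  [  -0.45     0.95    -0.10    -0.25]
  [  -0.20    -0.10     1.00    -0.05]
  [   0.00    -0.45    -0.20     0.75]
Compute the cofactors C_ij = (−1)^(i+j)·(3×3 minor ij) of I−A; the adjugate is their transpose:
adj(I−A) = Cᵀ =
  [ 0.575750   0.173750   0.227750   0.188250]
  [ 0.358000   0.541000   0.214750   0.266250]
  [ 0.163875   0.106500   0.415875   0.096000]
  [ 0.258500   0.353000   0.239750   0.634500]
det(I−A) = Σ_j (I−A)_1j·C_1j = (0.80)(0.575750) + (-0.10)(0.358000) + (-0.30)(0.163875) + (-0.15)(0.258500) = 0.3368625
(I − A)⁻¹ = adj(I−A) / det(I−A) ≈
  [   1.7092     0.5158     0.6761     0.5588]
  [   1.0627     1.6060     0.6375     0.7904]
  [   0.4865     0.3162     1.2346     0.2850]
  [   0.7674     1.0479     0.7117     1.8836]
x = (I − A)⁻¹ d = adj(I−A)·d / det(I−A), with det(I−A) = 0.3368625:
  x_1 = (0.575750·240 + 0.173750·170 + 0.227750·70 + 0.188250·220) / 0.3368625 = 225.075 / 0.3368625 ≈ 668.2
  x_2 = (0.358000·240 + 0.541000·170 + 0.214750·70 + 0.266250·220) / 0.3368625 = 251.4975 / 0.3368625 ≈ 746.6
  x_3 = (0.163875·240 + 0.106500·170 + 0.415875·70 + 0.096000·220) / 0.3368625 = 107.66625 / 0.3368625 ≈ 319.6
  x_4 = (0.258500·240 + 0.353000·170 + 0.239750·70 + 0.634500·220) / 0.3368625 = 278.4225 / 0.3368625 ≈ 826.5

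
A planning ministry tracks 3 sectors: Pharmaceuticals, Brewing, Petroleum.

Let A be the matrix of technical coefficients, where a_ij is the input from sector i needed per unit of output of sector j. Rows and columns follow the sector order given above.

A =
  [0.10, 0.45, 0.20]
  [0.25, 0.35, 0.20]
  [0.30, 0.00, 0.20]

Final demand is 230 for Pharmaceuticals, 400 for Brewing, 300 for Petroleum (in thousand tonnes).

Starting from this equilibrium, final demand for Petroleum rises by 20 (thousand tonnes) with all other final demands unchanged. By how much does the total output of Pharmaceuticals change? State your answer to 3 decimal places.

I − A =
  [   0.90    -0.45    -0.20]
  [  -0.25     0.65    -0.20]
  [  -0.30     0.00     0.80]
Cofactors of I−A, C_ij = (−1)^(i+j)·(minor ij) (rows/columns in the sector order above):
  C_11 = (0.65)(0.80) − (-0.20)(0.00) = 0.5200
  C_12 = −[(-0.25)(0.80) − (-0.20)(-0.30)] = 0.2600
  C_13 = (-0.25)(0.00) − (0.65)(-0.30) = 0.1950
  C_21 = −[(-0.45)(0.80) − (-0.20)(0.00)] = 0.3600
  C_22 = (0.90)(0.80) − (-0.20)(-0.30) = 0.6600
  C_23 = −[(0.90)(0.00) − (-0.45)(-0.30)] = 0.1350
  C_31 = (-0.45)(-0.20) − (-0.20)(0.65) = 0.2200
  C_32 = −[(0.90)(-0.20) − (-0.20)(-0.25)] = 0.2300
  C_33 = (0.90)(0.65) − (-0.45)(-0.25) = 0.4725
det(I−A) = Σ_j (I−A)_1j·C_1j = (0.90)(0.5200) + (-0.45)(0.2600) + (-0.20)(0.1950) = 0.3120
adj(I−A) = Cᵀ =
  [ 0.5200   0.3600   0.2200]
  [ 0.2600   0.6600   0.2300]
  [ 0.1950   0.1350   0.4725]
(I − A)⁻¹ = adj(I−A) / det(I−A) ≈
  [   1.6667     1.1538     0.7051]
  [   0.8333     2.1154     0.7372]
  [   0.6250     0.4327     1.5144]
Δx = (I − A)⁻¹ Δd with Δd having +20 in the Petroleum component and 0 elsewhere.
So Δx_1 = L_13 · (+20), where L_13 = adj(I−A)_13 / det(I−A) = 0.2200 / 0.3120.
Δx_1 = 0.2200 × (+20) / 0.3120 = 4.40 / 0.3120 ≈ 14.103.

Δx_1 = 14.103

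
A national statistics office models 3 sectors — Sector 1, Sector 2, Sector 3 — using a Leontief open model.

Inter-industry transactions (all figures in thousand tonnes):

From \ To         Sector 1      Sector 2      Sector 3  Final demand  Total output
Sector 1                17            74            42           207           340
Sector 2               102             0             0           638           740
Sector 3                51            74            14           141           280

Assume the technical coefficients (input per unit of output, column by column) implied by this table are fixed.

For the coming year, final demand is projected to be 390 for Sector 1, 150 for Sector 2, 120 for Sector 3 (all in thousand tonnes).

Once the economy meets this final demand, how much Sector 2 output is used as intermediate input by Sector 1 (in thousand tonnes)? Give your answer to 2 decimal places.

z_21 = 143.45

Technical coefficients a_ij = z_ij / X_j:
  a_11 = 17/340 = 0.05, a_21 = 102/340 = 0.30, a_31 = 51/340 = 0.15
  a_12 = 74/740 = 0.10, a_22 = 0/740 = 0.00, a_32 = 74/740 = 0.10
  a_13 = 42/280 = 0.15, a_23 = 0/280 = 0.00, a_33 = 14/280 = 0.05
I − A =
  [   0.95    -0.10    -0.15]
  [  -0.30     1.00     0.00]
  [  -0.15    -0.10     0.95]
Cofactors of I−A, C_ij = (−1)^(i+j)·(minor ij) (rows/columns in the sector order above):
  C_11 = (1.00)(0.95) − (0.00)(-0.10) = 0.9500
  C_12 = −[(-0.30)(0.95) − (0.00)(-0.15)] = 0.2850
  C_13 = (-0.30)(-0.10) − (1.00)(-0.15) = 0.1800
  C_21 = −[(-0.10)(0.95) − (-0.15)(-0.10)] = 0.1100
  C_22 = (0.95)(0.95) − (-0.15)(-0.15) = 0.8800
  C_23 = −[(0.95)(-0.10) − (-0.10)(-0.15)] = 0.1100
  C_31 = (-0.10)(0.00) − (-0.15)(1.00) = 0.1500
  C_32 = −[(0.95)(0.00) − (-0.15)(-0.30)] = 0.0450
  C_33 = (0.95)(1.00) − (-0.10)(-0.30) = 0.9200
det(I−A) = Σ_j (I−A)_1j·C_1j = (0.95)(0.9500) + (-0.10)(0.2850) + (-0.15)(0.1800) = 0.8470
adj(I−A) = Cᵀ =
  [ 0.9500   0.1100   0.1500]
  [ 0.2850   0.8800   0.0450]
  [ 0.1800   0.1100   0.9200]
(I − A)⁻¹ = adj(I−A) / det(I−A) ≈
  [   1.1216     0.1299     0.1771]
  [   0.3365     1.0390     0.0531]
  [   0.2125     0.1299     1.0862]
First solve x = (I − A)⁻¹ d = adj(I−A)·d / det(I−A); in particular x_1 = (0.9500·390 + 0.1100·150 + 0.1500·120) / 0.8470 = 405.00 / 0.8470 ≈ 478.1582.
Intermediate flow from 2 to 1: z_21 = a_21 · x_1 = 0.30 × 405.00 / 0.8470 = 121.50 / 0.8470 ≈ 143.45.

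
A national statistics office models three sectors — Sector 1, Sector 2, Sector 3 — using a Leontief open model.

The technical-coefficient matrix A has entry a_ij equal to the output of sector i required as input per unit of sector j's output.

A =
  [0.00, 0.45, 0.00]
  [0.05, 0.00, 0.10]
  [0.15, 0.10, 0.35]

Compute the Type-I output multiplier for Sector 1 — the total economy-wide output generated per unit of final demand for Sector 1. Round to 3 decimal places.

I − A =
  [   1.00    -0.45     0.00]
  [  -0.05     1.00    -0.10]
  [  -0.15    -0.10     0.65]
Cofactors of I−A, C_ij = (−1)^(i+j)·(minor ij) (rows/columns in the sector order above):
  C_11 = (1.00)(0.65) − (-0.10)(-0.10) = 0.6400
  C_12 = −[(-0.05)(0.65) − (-0.10)(-0.15)] = 0.0475
  C_13 = (-0.05)(-0.10) − (1.00)(-0.15) = 0.1550
  C_21 = −[(-0.45)(0.65) − (0.00)(-0.10)] = 0.2925
  C_22 = (1.00)(0.65) − (0.00)(-0.15) = 0.6500
  C_23 = −[(1.00)(-0.10) − (-0.45)(-0.15)] = 0.1675
  C_31 = (-0.45)(-0.10) − (0.00)(1.00) = 0.0450
  C_32 = −[(1.00)(-0.10) − (0.00)(-0.05)] = 0.1000
  C_33 = (1.00)(1.00) − (-0.45)(-0.05) = 0.9775
det(I−A) = Σ_j (I−A)_1j·C_1j = (1.00)(0.6400) + (-0.45)(0.0475) + (0.00)(0.1550) = 0.618625
adj(I−A) = Cᵀ =
  [ 0.6400   0.2925   0.0450]
  [ 0.0475   0.6500   0.1000]
  [ 0.1550   0.1675   0.9775]
(I − A)⁻¹ = adj(I−A) / det(I−A) ≈
  [   1.0346     0.4728     0.0727]
  [   0.0768     1.0507     0.1616]
  [   0.2506     0.2708     1.5801]
The output multiplier for sector j is the column-j sum of the Leontief inverse (I − A)⁻¹ = adj(I−A) / det(I−A).
Column 1 of adj(I−A): (0.6400, 0.0475, 0.1550); det(I−A) = 0.618625.
m_1 = (0.6400 + 0.0475 + 0.1550) / 0.618625 = 0.8425 / 0.618625 ≈ 1.362.

m_1 = 1.362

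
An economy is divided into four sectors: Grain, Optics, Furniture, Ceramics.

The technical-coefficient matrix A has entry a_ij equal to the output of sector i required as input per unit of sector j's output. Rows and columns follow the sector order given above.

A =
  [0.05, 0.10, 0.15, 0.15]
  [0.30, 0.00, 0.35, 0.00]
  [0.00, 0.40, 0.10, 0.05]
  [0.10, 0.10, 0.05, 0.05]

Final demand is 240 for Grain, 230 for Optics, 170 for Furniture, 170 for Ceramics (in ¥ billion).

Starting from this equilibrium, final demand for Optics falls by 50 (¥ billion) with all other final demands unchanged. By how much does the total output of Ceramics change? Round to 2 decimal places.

I − A =
  [   0.95    -0.10    -0.15    -0.15]
  [  -0.30     1.00    -0.35     0.00]
  [   0.00    -0.40     0.90    -0.05]
  [  -0.10    -0.10    -0.05     0.95]
Compute the cofactors C_ij = (−1)^(i+j)·(3×3 minor ij) of I−A; the adjugate is their transpose:
adj(I−A) = Cᵀ =
  [ 0.717750   0.159500   0.188500   0.123250]
  [ 0.257500   0.795625   0.355625   0.059375]
  [ 0.120500   0.360250   0.854500   0.064000]
  [ 0.109000   0.119500   0.102250   0.677000]
det(I−A) = Σ_j (I−A)_1j·C_1j = (0.95)(0.717750) + (-0.10)(0.257500) + (-0.15)(0.120500) + (-0.15)(0.109000) = 0.6216875
(I − A)⁻¹ = adj(I−A) / det(I−A) ≈
  [   1.1545     0.2566     0.3032     0.1983]
  [   0.4142     1.2798     0.5720     0.0955]
  [   0.1938     0.5795     1.3745     0.1029]
  [   0.1753     0.1922     0.1645     1.0890]
Δx = (I − A)⁻¹ Δd with Δd having -50 in the Optics component and 0 elsewhere.
So Δx_4 = L_42 · (-50), where L_42 = adj(I−A)_42 / det(I−A) = 0.119500 / 0.6216875.
Δx_4 = 0.119500 × (-50) / 0.6216875 = -5.975 / 0.6216875 ≈ -9.61.

Δx_4 = -9.61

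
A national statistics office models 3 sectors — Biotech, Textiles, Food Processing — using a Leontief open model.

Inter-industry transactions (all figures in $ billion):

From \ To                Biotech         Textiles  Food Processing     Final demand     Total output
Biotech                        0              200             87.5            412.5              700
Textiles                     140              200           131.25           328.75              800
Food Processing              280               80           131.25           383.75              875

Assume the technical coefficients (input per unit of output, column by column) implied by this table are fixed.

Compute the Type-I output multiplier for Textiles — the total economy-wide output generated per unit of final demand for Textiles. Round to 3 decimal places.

Technical coefficients a_ij = z_ij / X_j:
  a_BB = 0/700 = 0.00, a_TB = 140/700 = 0.20, a_FB = 280/700 = 0.40
  a_BT = 200/800 = 0.25, a_TT = 200/800 = 0.25, a_FT = 80/800 = 0.10
  a_BF = 87.5/875 = 0.10, a_TF = 131.25/875 = 0.15, a_FF = 131.25/875 = 0.15
I − A =
  [   1.00    -0.25    -0.10]
  [  -0.20     0.75    -0.15]
  [  -0.40    -0.10     0.85]
Cofactors of I−A, C_ij = (−1)^(i+j)·(minor ij) (rows/columns in the sector order above):
  C_11 = (0.75)(0.85) − (-0.15)(-0.10) = 0.6225
  C_12 = −[(-0.20)(0.85) − (-0.15)(-0.40)] = 0.2300
  C_13 = (-0.20)(-0.10) − (0.75)(-0.40) = 0.3200
  C_21 = −[(-0.25)(0.85) − (-0.10)(-0.10)] = 0.2225
  C_22 = (1.00)(0.85) − (-0.10)(-0.40) = 0.8100
  C_23 = −[(1.00)(-0.10) − (-0.25)(-0.40)] = 0.2000
  C_31 = (-0.25)(-0.15) − (-0.10)(0.75) = 0.1125
  C_32 = −[(1.00)(-0.15) − (-0.10)(-0.20)] = 0.1700
  C_33 = (1.00)(0.75) − (-0.25)(-0.20) = 0.7000
det(I−A) = Σ_j (I−A)_1j·C_1j = (1.00)(0.6225) + (-0.25)(0.2300) + (-0.10)(0.3200) = 0.5330
adj(I−A) = Cᵀ =
  [ 0.6225   0.2225   0.1125]
  [ 0.2300   0.8100   0.1700]
  [ 0.3200   0.2000   0.7000]
(I − A)⁻¹ = adj(I−A) / det(I−A) ≈
  [   1.1679     0.4174     0.2111]
  [   0.4315     1.5197     0.3189]
  [   0.6004     0.3752     1.3133]
The output multiplier for sector j is the column-j sum of the Leontief inverse (I − A)⁻¹ = adj(I−A) / det(I−A).
Column T of adj(I−A): (0.2225, 0.8100, 0.2000); det(I−A) = 0.5330.
m_T = (0.2225 + 0.8100 + 0.2000) / 0.5330 = 1.2325 / 0.5330 ≈ 2.312.

m_T = 2.312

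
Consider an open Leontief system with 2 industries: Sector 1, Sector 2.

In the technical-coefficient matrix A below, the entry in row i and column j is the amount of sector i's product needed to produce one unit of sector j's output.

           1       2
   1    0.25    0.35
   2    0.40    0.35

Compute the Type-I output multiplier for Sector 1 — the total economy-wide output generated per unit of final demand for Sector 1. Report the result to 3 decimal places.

m_1 = 3.022

I − A =
  [   0.75    -0.35]
  [  -0.40     0.65]
det(I−A) = (0.75)(0.65) − (-0.35)(-0.40) = 0.3475
adj(I−A) = [[0.65, 0.35], [0.40, 0.75]]
(I − A)⁻¹ = adj(I−A) / det(I−A) ≈
  [   1.8705     1.0072]
  [   1.1511     2.1583]
The output multiplier for sector j is the column-j sum of the Leontief inverse (I − A)⁻¹ = adj(I−A) / det(I−A).
Column 1 of adj(I−A): (0.65, 0.40); det(I−A) = 0.3475.
m_1 = (0.65 + 0.40) / 0.3475 = 1.05 / 0.3475 ≈ 3.022.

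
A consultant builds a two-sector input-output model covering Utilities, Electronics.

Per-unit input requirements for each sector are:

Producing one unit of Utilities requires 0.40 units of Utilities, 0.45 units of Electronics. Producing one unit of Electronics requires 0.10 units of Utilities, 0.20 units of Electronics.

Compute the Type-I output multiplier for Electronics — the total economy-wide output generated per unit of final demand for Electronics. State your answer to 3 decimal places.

I − A =
  [   0.60    -0.10]
  [  -0.45     0.80]
det(I−A) = (0.60)(0.80) − (-0.10)(-0.45) = 0.4350
adj(I−A) = [[0.80, 0.10], [0.45, 0.60]]
(I − A)⁻¹ = adj(I−A) / det(I−A) ≈
  [   1.8391     0.2299]
  [   1.0345     1.3793]
The output multiplier for sector j is the column-j sum of the Leontief inverse (I − A)⁻¹ = adj(I−A) / det(I−A).
Column E of adj(I−A): (0.10, 0.60); det(I−A) = 0.4350.
m_E = (0.10 + 0.60) / 0.4350 = 0.70 / 0.4350 ≈ 1.609.

m_E = 1.609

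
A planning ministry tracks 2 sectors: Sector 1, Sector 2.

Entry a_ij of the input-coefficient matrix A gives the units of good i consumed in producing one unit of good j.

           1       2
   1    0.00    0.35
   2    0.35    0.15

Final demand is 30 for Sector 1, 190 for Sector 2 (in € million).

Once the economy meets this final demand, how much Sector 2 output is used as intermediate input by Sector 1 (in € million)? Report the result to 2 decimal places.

I − A =
  [   1.00    -0.35]
  [  -0.35     0.85]
det(I−A) = (1.00)(0.85) − (-0.35)(-0.35) = 0.7275
adj(I−A) = [[0.85, 0.35], [0.35, 1.00]]
(I − A)⁻¹ = adj(I−A) / det(I−A) ≈
  [   1.1684     0.4811]
  [   0.4811     1.3746]
First solve x = (I − A)⁻¹ d = adj(I−A)·d / det(I−A); in particular x_1 = (0.85·30 + 0.35·190) / 0.7275 = 92.00 / 0.7275 ≈ 126.4605.
Intermediate flow from 2 to 1: z_21 = a_21 · x_1 = 0.35 × 92.00 / 0.7275 = 32.20 / 0.7275 ≈ 44.26.

z_21 = 44.26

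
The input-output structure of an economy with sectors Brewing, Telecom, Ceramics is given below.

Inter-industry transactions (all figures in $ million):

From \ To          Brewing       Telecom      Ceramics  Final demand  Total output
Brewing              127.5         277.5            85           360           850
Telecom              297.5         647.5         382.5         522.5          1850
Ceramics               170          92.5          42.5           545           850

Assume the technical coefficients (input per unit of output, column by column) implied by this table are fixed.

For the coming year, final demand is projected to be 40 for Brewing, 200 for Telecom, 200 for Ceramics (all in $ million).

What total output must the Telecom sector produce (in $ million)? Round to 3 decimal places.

Technical coefficients a_ij = z_ij / X_j:
  a_11 = 127.5/850 = 0.15, a_21 = 297.5/850 = 0.35, a_31 = 170/850 = 0.20
  a_12 = 277.5/1850 = 0.15, a_22 = 647.5/1850 = 0.35, a_32 = 92.5/1850 = 0.05
  a_13 = 85/850 = 0.10, a_23 = 382.5/850 = 0.45, a_33 = 42.5/850 = 0.05
I − A =
  [   0.85    -0.15    -0.10]
  [  -0.35     0.65    -0.45]
  [  -0.20    -0.05     0.95]
Cofactors of I−A, C_ij = (−1)^(i+j)·(minor ij) (rows/columns in the sector order above):
  C_11 = (0.65)(0.95) − (-0.45)(-0.05) = 0.5950
  C_12 = −[(-0.35)(0.95) − (-0.45)(-0.20)] = 0.4225
  C_13 = (-0.35)(-0.05) − (0.65)(-0.20) = 0.1475
  C_21 = −[(-0.15)(0.95) − (-0.10)(-0.05)] = 0.1475
  C_22 = (0.85)(0.95) − (-0.10)(-0.20) = 0.7875
  C_23 = −[(0.85)(-0.05) − (-0.15)(-0.20)] = 0.0725
  C_31 = (-0.15)(-0.45) − (-0.10)(0.65) = 0.1325
  C_32 = −[(0.85)(-0.45) − (-0.10)(-0.35)] = 0.4175
  C_33 = (0.85)(0.65) − (-0.15)(-0.35) = 0.5000
det(I−A) = Σ_j (I−A)_1j·C_1j = (0.85)(0.5950) + (-0.15)(0.4225) + (-0.10)(0.1475) = 0.427625
adj(I−A) = Cᵀ =
  [ 0.5950   0.1475   0.1325]
  [ 0.4225   0.7875   0.4175]
  [ 0.1475   0.0725   0.5000]
(I − A)⁻¹ = adj(I−A) / det(I−A) ≈
  [   1.3914     0.3449     0.3099]
  [   0.9880     1.8416     0.9763]
  [   0.3449     0.1695     1.1692]
x = (I − A)⁻¹ d = adj(I−A)·d / det(I−A), with det(I−A) = 0.427625:
  x_1 = (0.5950·40 + 0.1475·200 + 0.1325·200) / 0.427625 = 79.80 / 0.427625 ≈ 186.612
  x_2 = (0.4225·40 + 0.7875·200 + 0.4175·200) / 0.427625 = 257.90 / 0.427625 ≈ 603.099
  x_3 = (0.1475·40 + 0.0725·200 + 0.5000·200) / 0.427625 = 120.40 / 0.427625 ≈ 281.555

x_2 = 603.099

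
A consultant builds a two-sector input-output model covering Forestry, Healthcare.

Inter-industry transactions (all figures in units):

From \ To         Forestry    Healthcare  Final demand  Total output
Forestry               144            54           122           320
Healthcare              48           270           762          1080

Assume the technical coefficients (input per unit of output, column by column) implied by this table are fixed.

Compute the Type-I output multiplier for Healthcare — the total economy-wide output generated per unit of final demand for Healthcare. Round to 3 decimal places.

Technical coefficients a_ij = z_ij / X_j:
  a_FF = 144/320 = 0.45, a_HF = 48/320 = 0.15
  a_FH = 54/1080 = 0.05, a_HH = 270/1080 = 0.25
I − A =
  [   0.55    -0.05]
  [  -0.15     0.75]
det(I−A) = (0.55)(0.75) − (-0.05)(-0.15) = 0.4050
adj(I−A) = [[0.75, 0.05], [0.15, 0.55]]
(I − A)⁻¹ = adj(I−A) / det(I−A) ≈
  [   1.8519     0.1235]
  [   0.3704     1.3580]
The output multiplier for sector j is the column-j sum of the Leontief inverse (I − A)⁻¹ = adj(I−A) / det(I−A).
Column H of adj(I−A): (0.05, 0.55); det(I−A) = 0.4050.
m_H = (0.05 + 0.55) / 0.4050 = 0.60 / 0.4050 ≈ 1.481.

m_H = 1.481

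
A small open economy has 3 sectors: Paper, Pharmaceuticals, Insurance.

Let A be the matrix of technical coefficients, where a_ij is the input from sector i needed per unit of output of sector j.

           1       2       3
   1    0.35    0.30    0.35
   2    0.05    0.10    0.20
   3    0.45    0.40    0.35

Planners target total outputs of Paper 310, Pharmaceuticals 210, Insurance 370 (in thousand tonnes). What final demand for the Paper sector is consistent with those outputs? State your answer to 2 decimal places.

d_1 = 9.00

I − A =
  [   0.65    -0.30    -0.35]
  [  -0.05     0.90    -0.20]
  [  -0.45    -0.40     0.65]
d = (I − A) x:
  d_1 = (+0.65)·310 + (-0.30)·210 + (-0.35)·370 = 9.00
  d_2 = (-0.05)·310 + (+0.90)·210 + (-0.20)·370 = 99.50
  d_3 = (-0.45)·310 + (-0.40)·210 + (+0.65)·370 = 17.00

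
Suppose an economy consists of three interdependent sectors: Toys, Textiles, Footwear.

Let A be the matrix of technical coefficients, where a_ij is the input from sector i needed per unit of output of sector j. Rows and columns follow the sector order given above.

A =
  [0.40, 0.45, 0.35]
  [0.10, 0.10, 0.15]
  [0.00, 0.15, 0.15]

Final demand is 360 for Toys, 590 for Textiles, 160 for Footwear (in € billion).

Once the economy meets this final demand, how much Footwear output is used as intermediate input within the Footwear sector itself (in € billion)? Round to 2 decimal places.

I − A =
  [   0.60    -0.45    -0.35]
  [  -0.10     0.90    -0.15]
  [   0.00    -0.15     0.85]
Cofactors of I−A, C_ij = (−1)^(i+j)·(minor ij) (rows/columns in the sector order above):
  C_11 = (0.90)(0.85) − (-0.15)(-0.15) = 0.7425
  C_12 = −[(-0.10)(0.85) − (-0.15)(0.00)] = 0.0850
  C_13 = (-0.10)(-0.15) − (0.90)(0.00) = 0.0150
  C_21 = −[(-0.45)(0.85) − (-0.35)(-0.15)] = 0.4350
  C_22 = (0.60)(0.85) − (-0.35)(0.00) = 0.5100
  C_23 = −[(0.60)(-0.15) − (-0.45)(0.00)] = 0.0900
  C_31 = (-0.45)(-0.15) − (-0.35)(0.90) = 0.3825
  C_32 = −[(0.60)(-0.15) − (-0.35)(-0.10)] = 0.1250
  C_33 = (0.60)(0.90) − (-0.45)(-0.10) = 0.4950
det(I−A) = Σ_j (I−A)_1j·C_1j = (0.60)(0.7425) + (-0.45)(0.0850) + (-0.35)(0.0150) = 0.4020
adj(I−A) = Cᵀ =
  [ 0.7425   0.4350   0.3825]
  [ 0.0850   0.5100   0.1250]
  [ 0.0150   0.0900   0.4950]
(I − A)⁻¹ = adj(I−A) / det(I−A) ≈
  [   1.8470     1.0821     0.9515]
  [   0.2114     1.2687     0.3109]
  [   0.0373     0.2239     1.2313]
First solve x = (I − A)⁻¹ d = adj(I−A)·d / det(I−A); in particular x_3 = (0.0150·360 + 0.0900·590 + 0.4950·160) / 0.4020 = 137.70 / 0.4020 ≈ 342.5373.
Intermediate flow from 3 to 3: z_33 = a_33 · x_3 = 0.15 × 137.70 / 0.4020 = 20.655 / 0.4020 ≈ 51.38.

z_33 = 51.38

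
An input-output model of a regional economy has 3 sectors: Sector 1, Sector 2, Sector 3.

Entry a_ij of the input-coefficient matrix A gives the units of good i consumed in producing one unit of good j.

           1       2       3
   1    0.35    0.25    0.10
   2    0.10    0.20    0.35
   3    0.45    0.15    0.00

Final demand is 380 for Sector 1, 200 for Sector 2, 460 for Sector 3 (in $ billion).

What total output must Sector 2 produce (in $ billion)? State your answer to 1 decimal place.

I − A =
  [   0.65    -0.25    -0.10]
  [  -0.10     0.80    -0.35]
  [  -0.45    -0.15     1.00]
Cofactors of I−A, C_ij = (−1)^(i+j)·(minor ij) (rows/columns in the sector order above):
  C_11 = (0.80)(1.00) − (-0.35)(-0.15) = 0.7475
  C_12 = −[(-0.10)(1.00) − (-0.35)(-0.45)] = 0.2575
  C_13 = (-0.10)(-0.15) − (0.80)(-0.45) = 0.3750
  C_21 = −[(-0.25)(1.00) − (-0.10)(-0.15)] = 0.2650
  C_22 = (0.65)(1.00) − (-0.10)(-0.45) = 0.6050
  C_23 = −[(0.65)(-0.15) − (-0.25)(-0.45)] = 0.2100
  C_31 = (-0.25)(-0.35) − (-0.10)(0.80) = 0.1675
  C_32 = −[(0.65)(-0.35) − (-0.10)(-0.10)] = 0.2375
  C_33 = (0.65)(0.80) − (-0.25)(-0.10) = 0.4950
det(I−A) = Σ_j (I−A)_1j·C_1j = (0.65)(0.7475) + (-0.25)(0.2575) + (-0.10)(0.3750) = 0.3840
adj(I−A) = Cᵀ =
  [ 0.7475   0.2650   0.1675]
  [ 0.2575   0.6050   0.2375]
  [ 0.3750   0.2100   0.4950]
(I − A)⁻¹ = adj(I−A) / det(I−A) ≈
  [   1.9466     0.6901     0.4362]
  [   0.6706     1.5755     0.6185]
  [   0.9766     0.5469     1.2891]
x = (I − A)⁻¹ d = adj(I−A)·d / det(I−A), with det(I−A) = 0.3840:
  x_1 = (0.7475·380 + 0.2650·200 + 0.1675·460) / 0.3840 = 414.10 / 0.3840 ≈ 1078.4
  x_2 = (0.2575·380 + 0.6050·200 + 0.2375·460) / 0.3840 = 328.10 / 0.3840 ≈ 854.4
  x_3 = (0.3750·380 + 0.2100·200 + 0.4950·460) / 0.3840 = 412.20 / 0.3840 ≈ 1073.4

x_2 = 854.4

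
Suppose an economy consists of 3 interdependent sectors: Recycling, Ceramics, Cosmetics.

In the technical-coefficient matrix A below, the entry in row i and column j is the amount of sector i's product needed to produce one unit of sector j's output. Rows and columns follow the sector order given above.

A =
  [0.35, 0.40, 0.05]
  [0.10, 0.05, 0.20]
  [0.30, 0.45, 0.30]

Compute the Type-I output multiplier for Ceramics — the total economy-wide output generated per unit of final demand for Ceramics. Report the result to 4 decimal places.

m_2 = 3.7838

I − A =
  [   0.65    -0.40    -0.05]
  [  -0.10     0.95    -0.20]
  [  -0.30    -0.45     0.70]
Cofactors of I−A, C_ij = (−1)^(i+j)·(minor ij) (rows/columns in the sector order above):
  C_11 = (0.95)(0.70) − (-0.20)(-0.45) = 0.5750
  C_12 = −[(-0.10)(0.70) − (-0.20)(-0.30)] = 0.1300
  C_13 = (-0.10)(-0.45) − (0.95)(-0.30) = 0.3300
  C_21 = −[(-0.40)(0.70) − (-0.05)(-0.45)] = 0.3025
  C_22 = (0.65)(0.70) − (-0.05)(-0.30) = 0.4400
  C_23 = −[(0.65)(-0.45) − (-0.40)(-0.30)] = 0.4125
  C_31 = (-0.40)(-0.20) − (-0.05)(0.95) = 0.1275
  C_32 = −[(0.65)(-0.20) − (-0.05)(-0.10)] = 0.1350
  C_33 = (0.65)(0.95) − (-0.40)(-0.10) = 0.5775
det(I−A) = Σ_j (I−A)_1j·C_1j = (0.65)(0.5750) + (-0.40)(0.1300) + (-0.05)(0.3300) = 0.30525
adj(I−A) = Cᵀ =
  [ 0.5750   0.3025   0.1275]
  [ 0.1300   0.4400   0.1350]
  [ 0.3300   0.4125   0.5775]
(I − A)⁻¹ = adj(I−A) / det(I−A) ≈
  [   1.88370     0.99099     0.41769]
  [   0.42588     1.44144     0.44226]
  [   1.08108     1.35135     1.89189]
The output multiplier for sector j is the column-j sum of the Leontief inverse (I − A)⁻¹ = adj(I−A) / det(I−A).
Column 2 of adj(I−A): (0.3025, 0.4400, 0.4125); det(I−A) = 0.30525.
m_2 = (0.3025 + 0.4400 + 0.4125) / 0.30525 = 1.155 / 0.30525 ≈ 3.7838.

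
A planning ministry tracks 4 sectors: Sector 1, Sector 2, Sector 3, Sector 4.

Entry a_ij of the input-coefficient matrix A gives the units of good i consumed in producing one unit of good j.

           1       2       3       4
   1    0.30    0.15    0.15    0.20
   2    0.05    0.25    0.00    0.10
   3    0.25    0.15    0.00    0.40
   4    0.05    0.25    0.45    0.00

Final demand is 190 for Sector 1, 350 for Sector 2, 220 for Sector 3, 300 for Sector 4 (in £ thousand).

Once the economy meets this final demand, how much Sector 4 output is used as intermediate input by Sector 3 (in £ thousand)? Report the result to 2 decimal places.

I − A =
  [   0.70    -0.15    -0.15    -0.20]
  [  -0.05     0.75     0.00    -0.10]
  [  -0.25    -0.15     1.00    -0.40]
  [  -0.05    -0.25    -0.45     1.00]
Compute the cofactors C_ij = (−1)^(i+j)·(3×3 minor ij) of I−A; the adjugate is their transpose:
adj(I−A) = Cᵀ =
  [ 0.583250   0.224000   0.183000   0.212250]
  [ 0.057250   0.501000   0.044250   0.079250]
  [ 0.209500   0.226500   0.489250   0.260250]
  [ 0.137750   0.238375   0.240375   0.488250]
det(I−A) = Σ_j (I−A)_1j·C_1j = (0.70)(0.583250) + (-0.15)(0.057250) + (-0.15)(0.209500) + (-0.20)(0.137750) = 0.3407125
(I − A)⁻¹ = adj(I−A) / det(I−A) ≈
  [   1.7119     0.6574     0.5371     0.6230]
  [   0.1680     1.4704     0.1299     0.2326]
  [   0.6149     0.6648     1.4360     0.7638]
  [   0.4043     0.6996     0.7055     1.4330]
First solve x = (I − A)⁻¹ d = adj(I−A)·d / det(I−A); in particular x_3 = (0.209500·190 + 0.226500·350 + 0.489250·220 + 0.260250·300) / 0.3407125 = 304.79 / 0.3407125 ≈ 894.5665.
Intermediate flow from 4 to 3: z_43 = a_43 · x_3 = 0.45 × 304.79 / 0.3407125 = 137.1555 / 0.3407125 ≈ 402.55.

z_43 = 402.55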